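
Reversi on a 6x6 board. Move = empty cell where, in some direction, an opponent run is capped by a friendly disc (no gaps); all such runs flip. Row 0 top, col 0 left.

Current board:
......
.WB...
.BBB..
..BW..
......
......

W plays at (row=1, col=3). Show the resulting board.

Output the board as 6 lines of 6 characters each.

Answer: ......
.WWW..
.BBW..
..BW..
......
......

Derivation:
Place W at (1,3); scan 8 dirs for brackets.
Dir NW: first cell '.' (not opp) -> no flip
Dir N: first cell '.' (not opp) -> no flip
Dir NE: first cell '.' (not opp) -> no flip
Dir W: opp run (1,2) capped by W -> flip
Dir E: first cell '.' (not opp) -> no flip
Dir SW: opp run (2,2), next='.' -> no flip
Dir S: opp run (2,3) capped by W -> flip
Dir SE: first cell '.' (not opp) -> no flip
All flips: (1,2) (2,3)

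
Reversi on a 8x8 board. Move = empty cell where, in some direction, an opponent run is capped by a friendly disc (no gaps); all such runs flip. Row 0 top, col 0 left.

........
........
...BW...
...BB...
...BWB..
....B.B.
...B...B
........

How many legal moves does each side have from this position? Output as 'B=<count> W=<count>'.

-- B to move --
(1,3): no bracket -> illegal
(1,4): flips 1 -> legal
(1,5): flips 1 -> legal
(2,5): flips 1 -> legal
(3,5): no bracket -> illegal
(5,3): no bracket -> illegal
(5,5): flips 1 -> legal
B mobility = 4
-- W to move --
(1,2): no bracket -> illegal
(1,3): no bracket -> illegal
(1,4): no bracket -> illegal
(2,2): flips 2 -> legal
(2,5): no bracket -> illegal
(3,2): no bracket -> illegal
(3,5): no bracket -> illegal
(3,6): no bracket -> illegal
(4,2): flips 2 -> legal
(4,6): flips 1 -> legal
(4,7): no bracket -> illegal
(5,2): no bracket -> illegal
(5,3): no bracket -> illegal
(5,5): no bracket -> illegal
(5,7): no bracket -> illegal
(6,2): no bracket -> illegal
(6,4): flips 1 -> legal
(6,5): no bracket -> illegal
(6,6): no bracket -> illegal
(7,2): no bracket -> illegal
(7,3): no bracket -> illegal
(7,4): no bracket -> illegal
(7,6): no bracket -> illegal
(7,7): no bracket -> illegal
W mobility = 4

Answer: B=4 W=4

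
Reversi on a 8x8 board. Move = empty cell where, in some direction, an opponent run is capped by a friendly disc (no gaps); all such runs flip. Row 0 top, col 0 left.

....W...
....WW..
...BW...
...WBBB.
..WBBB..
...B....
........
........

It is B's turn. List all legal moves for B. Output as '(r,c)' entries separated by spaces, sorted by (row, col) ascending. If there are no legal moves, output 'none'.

Answer: (0,5) (1,3) (2,2) (2,5) (3,1) (3,2) (4,1)

Derivation:
(0,3): no bracket -> illegal
(0,5): flips 1 -> legal
(0,6): no bracket -> illegal
(1,3): flips 1 -> legal
(1,6): no bracket -> illegal
(2,2): flips 1 -> legal
(2,5): flips 1 -> legal
(2,6): no bracket -> illegal
(3,1): flips 1 -> legal
(3,2): flips 1 -> legal
(4,1): flips 1 -> legal
(5,1): no bracket -> illegal
(5,2): no bracket -> illegal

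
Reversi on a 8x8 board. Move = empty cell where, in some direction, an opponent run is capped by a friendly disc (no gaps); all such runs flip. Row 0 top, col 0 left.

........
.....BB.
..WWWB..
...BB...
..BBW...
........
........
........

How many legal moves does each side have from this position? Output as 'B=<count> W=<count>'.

Answer: B=8 W=6

Derivation:
-- B to move --
(1,1): flips 1 -> legal
(1,2): flips 1 -> legal
(1,3): flips 1 -> legal
(1,4): flips 1 -> legal
(2,1): flips 3 -> legal
(3,1): no bracket -> illegal
(3,2): no bracket -> illegal
(3,5): no bracket -> illegal
(4,5): flips 1 -> legal
(5,3): no bracket -> illegal
(5,4): flips 1 -> legal
(5,5): flips 1 -> legal
B mobility = 8
-- W to move --
(0,4): no bracket -> illegal
(0,5): no bracket -> illegal
(0,6): flips 1 -> legal
(0,7): no bracket -> illegal
(1,4): no bracket -> illegal
(1,7): no bracket -> illegal
(2,6): flips 1 -> legal
(2,7): no bracket -> illegal
(3,1): no bracket -> illegal
(3,2): no bracket -> illegal
(3,5): no bracket -> illegal
(3,6): no bracket -> illegal
(4,1): flips 2 -> legal
(4,5): flips 1 -> legal
(5,1): flips 2 -> legal
(5,2): no bracket -> illegal
(5,3): flips 2 -> legal
(5,4): no bracket -> illegal
W mobility = 6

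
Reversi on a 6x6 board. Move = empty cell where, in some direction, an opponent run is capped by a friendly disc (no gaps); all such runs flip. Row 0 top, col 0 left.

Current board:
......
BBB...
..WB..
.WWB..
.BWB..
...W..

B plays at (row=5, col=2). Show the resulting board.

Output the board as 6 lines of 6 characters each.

Place B at (5,2); scan 8 dirs for brackets.
Dir NW: first cell 'B' (not opp) -> no flip
Dir N: opp run (4,2) (3,2) (2,2) capped by B -> flip
Dir NE: first cell 'B' (not opp) -> no flip
Dir W: first cell '.' (not opp) -> no flip
Dir E: opp run (5,3), next='.' -> no flip
Dir SW: edge -> no flip
Dir S: edge -> no flip
Dir SE: edge -> no flip
All flips: (2,2) (3,2) (4,2)

Answer: ......
BBB...
..BB..
.WBB..
.BBB..
..BW..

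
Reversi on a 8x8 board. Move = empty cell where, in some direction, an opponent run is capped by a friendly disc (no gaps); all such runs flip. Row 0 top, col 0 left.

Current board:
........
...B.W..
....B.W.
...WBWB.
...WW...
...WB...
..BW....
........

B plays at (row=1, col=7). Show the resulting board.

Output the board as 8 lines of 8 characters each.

Place B at (1,7); scan 8 dirs for brackets.
Dir NW: first cell '.' (not opp) -> no flip
Dir N: first cell '.' (not opp) -> no flip
Dir NE: edge -> no flip
Dir W: first cell '.' (not opp) -> no flip
Dir E: edge -> no flip
Dir SW: opp run (2,6) (3,5) (4,4) (5,3) capped by B -> flip
Dir S: first cell '.' (not opp) -> no flip
Dir SE: edge -> no flip
All flips: (2,6) (3,5) (4,4) (5,3)

Answer: ........
...B.W.B
....B.B.
...WBBB.
...WB...
...BB...
..BW....
........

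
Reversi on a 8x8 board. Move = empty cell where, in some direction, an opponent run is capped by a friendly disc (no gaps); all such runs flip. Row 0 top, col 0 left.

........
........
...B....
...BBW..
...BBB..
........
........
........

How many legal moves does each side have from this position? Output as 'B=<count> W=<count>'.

Answer: B=3 W=3

Derivation:
-- B to move --
(2,4): no bracket -> illegal
(2,5): flips 1 -> legal
(2,6): flips 1 -> legal
(3,6): flips 1 -> legal
(4,6): no bracket -> illegal
B mobility = 3
-- W to move --
(1,2): no bracket -> illegal
(1,3): no bracket -> illegal
(1,4): no bracket -> illegal
(2,2): no bracket -> illegal
(2,4): no bracket -> illegal
(2,5): no bracket -> illegal
(3,2): flips 2 -> legal
(3,6): no bracket -> illegal
(4,2): no bracket -> illegal
(4,6): no bracket -> illegal
(5,2): no bracket -> illegal
(5,3): flips 1 -> legal
(5,4): no bracket -> illegal
(5,5): flips 1 -> legal
(5,6): no bracket -> illegal
W mobility = 3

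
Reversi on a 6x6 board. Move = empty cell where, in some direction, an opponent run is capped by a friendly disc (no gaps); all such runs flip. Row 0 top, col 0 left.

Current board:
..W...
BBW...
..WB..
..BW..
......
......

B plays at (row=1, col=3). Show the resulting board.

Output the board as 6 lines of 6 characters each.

Answer: ..W...
BBBB..
..WB..
..BW..
......
......

Derivation:
Place B at (1,3); scan 8 dirs for brackets.
Dir NW: opp run (0,2), next=edge -> no flip
Dir N: first cell '.' (not opp) -> no flip
Dir NE: first cell '.' (not opp) -> no flip
Dir W: opp run (1,2) capped by B -> flip
Dir E: first cell '.' (not opp) -> no flip
Dir SW: opp run (2,2), next='.' -> no flip
Dir S: first cell 'B' (not opp) -> no flip
Dir SE: first cell '.' (not opp) -> no flip
All flips: (1,2)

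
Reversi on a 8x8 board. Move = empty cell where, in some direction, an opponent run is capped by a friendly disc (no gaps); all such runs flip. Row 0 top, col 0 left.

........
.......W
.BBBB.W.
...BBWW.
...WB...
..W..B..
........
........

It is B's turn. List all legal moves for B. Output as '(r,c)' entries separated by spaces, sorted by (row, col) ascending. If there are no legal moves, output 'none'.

Answer: (3,7) (4,2) (4,6) (5,3) (6,1)

Derivation:
(0,6): no bracket -> illegal
(0,7): no bracket -> illegal
(1,5): no bracket -> illegal
(1,6): no bracket -> illegal
(2,5): no bracket -> illegal
(2,7): no bracket -> illegal
(3,2): no bracket -> illegal
(3,7): flips 2 -> legal
(4,1): no bracket -> illegal
(4,2): flips 1 -> legal
(4,5): no bracket -> illegal
(4,6): flips 1 -> legal
(4,7): no bracket -> illegal
(5,1): no bracket -> illegal
(5,3): flips 1 -> legal
(5,4): no bracket -> illegal
(6,1): flips 2 -> legal
(6,2): no bracket -> illegal
(6,3): no bracket -> illegal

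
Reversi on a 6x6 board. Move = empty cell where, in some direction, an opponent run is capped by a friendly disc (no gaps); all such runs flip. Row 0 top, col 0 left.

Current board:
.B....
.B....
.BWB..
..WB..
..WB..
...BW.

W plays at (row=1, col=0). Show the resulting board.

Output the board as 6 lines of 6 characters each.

Answer: .B....
WB....
.WWB..
..WB..
..WB..
...BW.

Derivation:
Place W at (1,0); scan 8 dirs for brackets.
Dir NW: edge -> no flip
Dir N: first cell '.' (not opp) -> no flip
Dir NE: opp run (0,1), next=edge -> no flip
Dir W: edge -> no flip
Dir E: opp run (1,1), next='.' -> no flip
Dir SW: edge -> no flip
Dir S: first cell '.' (not opp) -> no flip
Dir SE: opp run (2,1) capped by W -> flip
All flips: (2,1)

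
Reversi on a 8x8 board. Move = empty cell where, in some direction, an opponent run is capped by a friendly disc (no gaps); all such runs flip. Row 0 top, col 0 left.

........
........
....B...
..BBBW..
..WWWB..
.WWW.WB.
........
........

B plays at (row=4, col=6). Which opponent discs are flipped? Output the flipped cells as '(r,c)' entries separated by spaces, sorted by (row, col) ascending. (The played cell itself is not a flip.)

Answer: (3,5)

Derivation:
Dir NW: opp run (3,5) capped by B -> flip
Dir N: first cell '.' (not opp) -> no flip
Dir NE: first cell '.' (not opp) -> no flip
Dir W: first cell 'B' (not opp) -> no flip
Dir E: first cell '.' (not opp) -> no flip
Dir SW: opp run (5,5), next='.' -> no flip
Dir S: first cell 'B' (not opp) -> no flip
Dir SE: first cell '.' (not opp) -> no flip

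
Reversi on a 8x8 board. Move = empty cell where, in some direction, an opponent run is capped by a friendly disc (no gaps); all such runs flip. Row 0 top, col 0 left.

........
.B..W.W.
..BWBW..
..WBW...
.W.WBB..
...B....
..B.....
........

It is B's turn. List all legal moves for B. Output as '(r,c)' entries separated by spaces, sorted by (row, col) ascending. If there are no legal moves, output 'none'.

(0,3): no bracket -> illegal
(0,4): flips 1 -> legal
(0,5): no bracket -> illegal
(0,6): no bracket -> illegal
(0,7): no bracket -> illegal
(1,2): flips 2 -> legal
(1,3): flips 1 -> legal
(1,5): no bracket -> illegal
(1,7): no bracket -> illegal
(2,1): no bracket -> illegal
(2,6): flips 1 -> legal
(2,7): no bracket -> illegal
(3,0): no bracket -> illegal
(3,1): flips 1 -> legal
(3,5): flips 1 -> legal
(3,6): no bracket -> illegal
(4,0): no bracket -> illegal
(4,2): flips 2 -> legal
(5,0): no bracket -> illegal
(5,1): no bracket -> illegal
(5,2): no bracket -> illegal
(5,4): no bracket -> illegal

Answer: (0,4) (1,2) (1,3) (2,6) (3,1) (3,5) (4,2)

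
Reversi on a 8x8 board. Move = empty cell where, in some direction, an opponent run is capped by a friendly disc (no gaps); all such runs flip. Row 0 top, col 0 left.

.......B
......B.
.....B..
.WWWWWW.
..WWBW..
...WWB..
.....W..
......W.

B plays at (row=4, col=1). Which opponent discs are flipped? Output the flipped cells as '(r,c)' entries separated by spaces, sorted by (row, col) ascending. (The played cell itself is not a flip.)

Answer: (4,2) (4,3)

Derivation:
Dir NW: first cell '.' (not opp) -> no flip
Dir N: opp run (3,1), next='.' -> no flip
Dir NE: opp run (3,2), next='.' -> no flip
Dir W: first cell '.' (not opp) -> no flip
Dir E: opp run (4,2) (4,3) capped by B -> flip
Dir SW: first cell '.' (not opp) -> no flip
Dir S: first cell '.' (not opp) -> no flip
Dir SE: first cell '.' (not opp) -> no flip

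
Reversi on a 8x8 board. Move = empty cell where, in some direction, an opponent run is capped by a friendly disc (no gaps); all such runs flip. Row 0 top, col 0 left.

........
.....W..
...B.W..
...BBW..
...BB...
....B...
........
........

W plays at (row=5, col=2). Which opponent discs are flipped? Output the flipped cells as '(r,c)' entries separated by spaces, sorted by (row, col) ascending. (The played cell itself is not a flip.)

Dir NW: first cell '.' (not opp) -> no flip
Dir N: first cell '.' (not opp) -> no flip
Dir NE: opp run (4,3) (3,4) capped by W -> flip
Dir W: first cell '.' (not opp) -> no flip
Dir E: first cell '.' (not opp) -> no flip
Dir SW: first cell '.' (not opp) -> no flip
Dir S: first cell '.' (not opp) -> no flip
Dir SE: first cell '.' (not opp) -> no flip

Answer: (3,4) (4,3)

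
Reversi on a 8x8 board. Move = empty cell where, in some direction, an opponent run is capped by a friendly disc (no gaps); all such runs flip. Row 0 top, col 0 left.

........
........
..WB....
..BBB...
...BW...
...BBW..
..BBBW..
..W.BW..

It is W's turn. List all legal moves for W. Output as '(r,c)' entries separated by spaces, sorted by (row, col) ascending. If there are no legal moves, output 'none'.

Answer: (2,1) (2,4) (4,2) (4,5) (5,2) (6,1) (7,1) (7,3)

Derivation:
(1,2): no bracket -> illegal
(1,3): no bracket -> illegal
(1,4): no bracket -> illegal
(2,1): flips 3 -> legal
(2,4): flips 2 -> legal
(2,5): no bracket -> illegal
(3,1): no bracket -> illegal
(3,5): no bracket -> illegal
(4,1): no bracket -> illegal
(4,2): flips 4 -> legal
(4,5): flips 2 -> legal
(5,1): no bracket -> illegal
(5,2): flips 3 -> legal
(6,1): flips 3 -> legal
(7,1): flips 2 -> legal
(7,3): flips 2 -> legal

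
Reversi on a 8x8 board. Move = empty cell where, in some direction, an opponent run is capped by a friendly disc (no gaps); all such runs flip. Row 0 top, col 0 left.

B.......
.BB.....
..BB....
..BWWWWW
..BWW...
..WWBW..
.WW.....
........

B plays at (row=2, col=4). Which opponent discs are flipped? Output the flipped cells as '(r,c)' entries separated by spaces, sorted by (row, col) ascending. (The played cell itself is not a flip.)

Dir NW: first cell '.' (not opp) -> no flip
Dir N: first cell '.' (not opp) -> no flip
Dir NE: first cell '.' (not opp) -> no flip
Dir W: first cell 'B' (not opp) -> no flip
Dir E: first cell '.' (not opp) -> no flip
Dir SW: opp run (3,3) capped by B -> flip
Dir S: opp run (3,4) (4,4) capped by B -> flip
Dir SE: opp run (3,5), next='.' -> no flip

Answer: (3,3) (3,4) (4,4)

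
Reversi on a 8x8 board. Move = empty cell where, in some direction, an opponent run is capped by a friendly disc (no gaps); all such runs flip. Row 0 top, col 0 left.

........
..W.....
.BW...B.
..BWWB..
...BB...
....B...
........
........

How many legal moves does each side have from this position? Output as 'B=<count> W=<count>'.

Answer: B=6 W=9

Derivation:
-- B to move --
(0,1): no bracket -> illegal
(0,2): flips 2 -> legal
(0,3): flips 1 -> legal
(1,1): flips 2 -> legal
(1,3): no bracket -> illegal
(2,3): flips 2 -> legal
(2,4): flips 1 -> legal
(2,5): flips 1 -> legal
(3,1): no bracket -> illegal
(4,2): no bracket -> illegal
(4,5): no bracket -> illegal
B mobility = 6
-- W to move --
(1,0): no bracket -> illegal
(1,1): no bracket -> illegal
(1,5): no bracket -> illegal
(1,6): no bracket -> illegal
(1,7): no bracket -> illegal
(2,0): flips 1 -> legal
(2,3): no bracket -> illegal
(2,4): no bracket -> illegal
(2,5): no bracket -> illegal
(2,7): no bracket -> illegal
(3,0): flips 1 -> legal
(3,1): flips 1 -> legal
(3,6): flips 1 -> legal
(3,7): no bracket -> illegal
(4,1): no bracket -> illegal
(4,2): flips 1 -> legal
(4,5): no bracket -> illegal
(4,6): no bracket -> illegal
(5,2): flips 1 -> legal
(5,3): flips 1 -> legal
(5,5): flips 1 -> legal
(6,3): no bracket -> illegal
(6,4): flips 2 -> legal
(6,5): no bracket -> illegal
W mobility = 9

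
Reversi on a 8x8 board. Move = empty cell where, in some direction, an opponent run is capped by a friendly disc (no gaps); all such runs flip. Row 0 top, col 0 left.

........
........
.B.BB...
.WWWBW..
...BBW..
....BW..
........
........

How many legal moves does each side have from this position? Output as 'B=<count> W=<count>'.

Answer: B=9 W=10

Derivation:
-- B to move --
(2,0): no bracket -> illegal
(2,2): flips 1 -> legal
(2,5): no bracket -> illegal
(2,6): flips 1 -> legal
(3,0): flips 3 -> legal
(3,6): flips 2 -> legal
(4,0): no bracket -> illegal
(4,1): flips 2 -> legal
(4,2): flips 1 -> legal
(4,6): flips 2 -> legal
(5,6): flips 2 -> legal
(6,4): no bracket -> illegal
(6,5): no bracket -> illegal
(6,6): flips 1 -> legal
B mobility = 9
-- W to move --
(1,0): flips 1 -> legal
(1,1): flips 1 -> legal
(1,2): flips 2 -> legal
(1,3): flips 2 -> legal
(1,4): flips 1 -> legal
(1,5): flips 1 -> legal
(2,0): no bracket -> illegal
(2,2): no bracket -> illegal
(2,5): no bracket -> illegal
(3,0): no bracket -> illegal
(4,2): flips 2 -> legal
(5,2): no bracket -> illegal
(5,3): flips 3 -> legal
(6,3): flips 1 -> legal
(6,4): no bracket -> illegal
(6,5): flips 2 -> legal
W mobility = 10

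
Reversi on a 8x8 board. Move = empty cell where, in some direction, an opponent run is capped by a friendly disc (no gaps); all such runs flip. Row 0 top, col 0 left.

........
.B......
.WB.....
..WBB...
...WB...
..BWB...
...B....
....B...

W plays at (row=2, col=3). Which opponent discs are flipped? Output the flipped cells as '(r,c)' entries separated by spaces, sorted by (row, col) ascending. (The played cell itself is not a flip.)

Dir NW: first cell '.' (not opp) -> no flip
Dir N: first cell '.' (not opp) -> no flip
Dir NE: first cell '.' (not opp) -> no flip
Dir W: opp run (2,2) capped by W -> flip
Dir E: first cell '.' (not opp) -> no flip
Dir SW: first cell 'W' (not opp) -> no flip
Dir S: opp run (3,3) capped by W -> flip
Dir SE: opp run (3,4), next='.' -> no flip

Answer: (2,2) (3,3)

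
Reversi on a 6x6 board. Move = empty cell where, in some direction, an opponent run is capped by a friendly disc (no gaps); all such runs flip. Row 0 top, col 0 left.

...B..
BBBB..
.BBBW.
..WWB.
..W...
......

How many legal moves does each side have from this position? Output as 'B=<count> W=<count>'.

-- B to move --
(1,4): flips 1 -> legal
(1,5): no bracket -> illegal
(2,5): flips 1 -> legal
(3,1): flips 2 -> legal
(3,5): flips 1 -> legal
(4,1): flips 1 -> legal
(4,3): flips 2 -> legal
(4,4): flips 1 -> legal
(5,1): no bracket -> illegal
(5,2): flips 2 -> legal
(5,3): no bracket -> illegal
B mobility = 8
-- W to move --
(0,0): flips 2 -> legal
(0,1): no bracket -> illegal
(0,2): flips 3 -> legal
(0,4): no bracket -> illegal
(1,4): flips 1 -> legal
(2,0): flips 3 -> legal
(2,5): no bracket -> illegal
(3,0): no bracket -> illegal
(3,1): no bracket -> illegal
(3,5): flips 1 -> legal
(4,3): no bracket -> illegal
(4,4): flips 1 -> legal
(4,5): no bracket -> illegal
W mobility = 6

Answer: B=8 W=6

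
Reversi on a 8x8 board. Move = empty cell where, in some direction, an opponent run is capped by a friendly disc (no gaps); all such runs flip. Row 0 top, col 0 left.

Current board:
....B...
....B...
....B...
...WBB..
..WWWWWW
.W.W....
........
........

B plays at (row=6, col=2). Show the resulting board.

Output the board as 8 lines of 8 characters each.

Place B at (6,2); scan 8 dirs for brackets.
Dir NW: opp run (5,1), next='.' -> no flip
Dir N: first cell '.' (not opp) -> no flip
Dir NE: opp run (5,3) (4,4) capped by B -> flip
Dir W: first cell '.' (not opp) -> no flip
Dir E: first cell '.' (not opp) -> no flip
Dir SW: first cell '.' (not opp) -> no flip
Dir S: first cell '.' (not opp) -> no flip
Dir SE: first cell '.' (not opp) -> no flip
All flips: (4,4) (5,3)

Answer: ....B...
....B...
....B...
...WBB..
..WWBWWW
.W.B....
..B.....
........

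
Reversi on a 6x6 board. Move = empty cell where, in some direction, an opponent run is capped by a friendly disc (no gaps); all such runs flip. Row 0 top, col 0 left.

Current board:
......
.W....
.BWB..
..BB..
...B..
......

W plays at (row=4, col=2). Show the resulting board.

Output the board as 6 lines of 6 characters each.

Place W at (4,2); scan 8 dirs for brackets.
Dir NW: first cell '.' (not opp) -> no flip
Dir N: opp run (3,2) capped by W -> flip
Dir NE: opp run (3,3), next='.' -> no flip
Dir W: first cell '.' (not opp) -> no flip
Dir E: opp run (4,3), next='.' -> no flip
Dir SW: first cell '.' (not opp) -> no flip
Dir S: first cell '.' (not opp) -> no flip
Dir SE: first cell '.' (not opp) -> no flip
All flips: (3,2)

Answer: ......
.W....
.BWB..
..WB..
..WB..
......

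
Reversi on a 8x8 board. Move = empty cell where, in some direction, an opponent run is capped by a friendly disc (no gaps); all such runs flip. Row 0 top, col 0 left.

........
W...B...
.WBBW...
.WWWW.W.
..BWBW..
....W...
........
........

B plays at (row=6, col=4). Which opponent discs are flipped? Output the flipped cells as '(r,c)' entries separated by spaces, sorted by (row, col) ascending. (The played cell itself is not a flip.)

Dir NW: first cell '.' (not opp) -> no flip
Dir N: opp run (5,4) capped by B -> flip
Dir NE: first cell '.' (not opp) -> no flip
Dir W: first cell '.' (not opp) -> no flip
Dir E: first cell '.' (not opp) -> no flip
Dir SW: first cell '.' (not opp) -> no flip
Dir S: first cell '.' (not opp) -> no flip
Dir SE: first cell '.' (not opp) -> no flip

Answer: (5,4)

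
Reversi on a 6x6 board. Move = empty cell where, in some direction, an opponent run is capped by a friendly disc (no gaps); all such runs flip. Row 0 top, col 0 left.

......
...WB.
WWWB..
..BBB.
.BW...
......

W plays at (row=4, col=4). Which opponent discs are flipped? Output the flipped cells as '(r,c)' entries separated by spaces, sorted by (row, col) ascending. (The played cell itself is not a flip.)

Dir NW: opp run (3,3) capped by W -> flip
Dir N: opp run (3,4), next='.' -> no flip
Dir NE: first cell '.' (not opp) -> no flip
Dir W: first cell '.' (not opp) -> no flip
Dir E: first cell '.' (not opp) -> no flip
Dir SW: first cell '.' (not opp) -> no flip
Dir S: first cell '.' (not opp) -> no flip
Dir SE: first cell '.' (not opp) -> no flip

Answer: (3,3)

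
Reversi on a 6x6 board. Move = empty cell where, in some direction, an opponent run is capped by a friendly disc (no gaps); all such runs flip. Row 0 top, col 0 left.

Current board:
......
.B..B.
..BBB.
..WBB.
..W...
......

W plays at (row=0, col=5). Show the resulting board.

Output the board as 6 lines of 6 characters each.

Answer: .....W
.B..W.
..BWB.
..WBB.
..W...
......

Derivation:
Place W at (0,5); scan 8 dirs for brackets.
Dir NW: edge -> no flip
Dir N: edge -> no flip
Dir NE: edge -> no flip
Dir W: first cell '.' (not opp) -> no flip
Dir E: edge -> no flip
Dir SW: opp run (1,4) (2,3) capped by W -> flip
Dir S: first cell '.' (not opp) -> no flip
Dir SE: edge -> no flip
All flips: (1,4) (2,3)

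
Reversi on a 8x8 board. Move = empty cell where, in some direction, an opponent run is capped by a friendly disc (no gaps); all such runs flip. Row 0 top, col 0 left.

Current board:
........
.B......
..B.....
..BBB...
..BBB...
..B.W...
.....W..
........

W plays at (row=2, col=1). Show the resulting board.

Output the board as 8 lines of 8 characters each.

Place W at (2,1); scan 8 dirs for brackets.
Dir NW: first cell '.' (not opp) -> no flip
Dir N: opp run (1,1), next='.' -> no flip
Dir NE: first cell '.' (not opp) -> no flip
Dir W: first cell '.' (not opp) -> no flip
Dir E: opp run (2,2), next='.' -> no flip
Dir SW: first cell '.' (not opp) -> no flip
Dir S: first cell '.' (not opp) -> no flip
Dir SE: opp run (3,2) (4,3) capped by W -> flip
All flips: (3,2) (4,3)

Answer: ........
.B......
.WB.....
..WBB...
..BWB...
..B.W...
.....W..
........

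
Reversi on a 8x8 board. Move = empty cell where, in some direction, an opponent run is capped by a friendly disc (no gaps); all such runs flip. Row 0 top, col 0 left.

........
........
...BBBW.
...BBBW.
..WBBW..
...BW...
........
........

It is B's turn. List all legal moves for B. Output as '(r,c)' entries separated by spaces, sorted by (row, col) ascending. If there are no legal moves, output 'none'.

Answer: (1,7) (2,7) (3,1) (3,7) (4,1) (4,6) (4,7) (5,1) (5,5) (5,6) (6,4) (6,5)

Derivation:
(1,5): no bracket -> illegal
(1,6): no bracket -> illegal
(1,7): flips 1 -> legal
(2,7): flips 1 -> legal
(3,1): flips 1 -> legal
(3,2): no bracket -> illegal
(3,7): flips 1 -> legal
(4,1): flips 1 -> legal
(4,6): flips 1 -> legal
(4,7): flips 1 -> legal
(5,1): flips 1 -> legal
(5,2): no bracket -> illegal
(5,5): flips 2 -> legal
(5,6): flips 1 -> legal
(6,3): no bracket -> illegal
(6,4): flips 1 -> legal
(6,5): flips 1 -> legal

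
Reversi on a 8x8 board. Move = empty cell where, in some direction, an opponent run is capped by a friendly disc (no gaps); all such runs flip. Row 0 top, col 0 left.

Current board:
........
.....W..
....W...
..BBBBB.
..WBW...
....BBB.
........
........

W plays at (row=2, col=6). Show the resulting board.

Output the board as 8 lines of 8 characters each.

Place W at (2,6); scan 8 dirs for brackets.
Dir NW: first cell 'W' (not opp) -> no flip
Dir N: first cell '.' (not opp) -> no flip
Dir NE: first cell '.' (not opp) -> no flip
Dir W: first cell '.' (not opp) -> no flip
Dir E: first cell '.' (not opp) -> no flip
Dir SW: opp run (3,5) capped by W -> flip
Dir S: opp run (3,6), next='.' -> no flip
Dir SE: first cell '.' (not opp) -> no flip
All flips: (3,5)

Answer: ........
.....W..
....W.W.
..BBBWB.
..WBW...
....BBB.
........
........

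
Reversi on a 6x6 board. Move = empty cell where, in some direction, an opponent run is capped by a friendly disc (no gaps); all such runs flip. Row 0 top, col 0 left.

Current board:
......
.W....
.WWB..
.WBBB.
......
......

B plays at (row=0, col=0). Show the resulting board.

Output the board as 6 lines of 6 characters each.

Answer: B.....
.B....
.WBB..
.WBBB.
......
......

Derivation:
Place B at (0,0); scan 8 dirs for brackets.
Dir NW: edge -> no flip
Dir N: edge -> no flip
Dir NE: edge -> no flip
Dir W: edge -> no flip
Dir E: first cell '.' (not opp) -> no flip
Dir SW: edge -> no flip
Dir S: first cell '.' (not opp) -> no flip
Dir SE: opp run (1,1) (2,2) capped by B -> flip
All flips: (1,1) (2,2)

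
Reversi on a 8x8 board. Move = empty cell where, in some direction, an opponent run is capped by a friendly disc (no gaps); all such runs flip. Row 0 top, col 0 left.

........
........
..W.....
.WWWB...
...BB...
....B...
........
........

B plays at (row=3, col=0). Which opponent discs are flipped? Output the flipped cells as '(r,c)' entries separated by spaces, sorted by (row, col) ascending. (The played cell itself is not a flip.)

Answer: (3,1) (3,2) (3,3)

Derivation:
Dir NW: edge -> no flip
Dir N: first cell '.' (not opp) -> no flip
Dir NE: first cell '.' (not opp) -> no flip
Dir W: edge -> no flip
Dir E: opp run (3,1) (3,2) (3,3) capped by B -> flip
Dir SW: edge -> no flip
Dir S: first cell '.' (not opp) -> no flip
Dir SE: first cell '.' (not opp) -> no flip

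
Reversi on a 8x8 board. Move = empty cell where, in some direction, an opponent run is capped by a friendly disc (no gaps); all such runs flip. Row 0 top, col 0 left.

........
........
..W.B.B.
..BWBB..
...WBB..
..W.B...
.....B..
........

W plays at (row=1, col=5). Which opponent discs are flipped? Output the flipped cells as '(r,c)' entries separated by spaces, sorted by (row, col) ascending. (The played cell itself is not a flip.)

Dir NW: first cell '.' (not opp) -> no flip
Dir N: first cell '.' (not opp) -> no flip
Dir NE: first cell '.' (not opp) -> no flip
Dir W: first cell '.' (not opp) -> no flip
Dir E: first cell '.' (not opp) -> no flip
Dir SW: opp run (2,4) capped by W -> flip
Dir S: first cell '.' (not opp) -> no flip
Dir SE: opp run (2,6), next='.' -> no flip

Answer: (2,4)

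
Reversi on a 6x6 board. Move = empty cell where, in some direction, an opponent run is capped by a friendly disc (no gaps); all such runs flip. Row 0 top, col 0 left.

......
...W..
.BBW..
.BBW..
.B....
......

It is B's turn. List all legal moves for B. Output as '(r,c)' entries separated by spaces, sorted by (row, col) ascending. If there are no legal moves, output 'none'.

Answer: (0,4) (1,4) (2,4) (3,4) (4,4)

Derivation:
(0,2): no bracket -> illegal
(0,3): no bracket -> illegal
(0,4): flips 1 -> legal
(1,2): no bracket -> illegal
(1,4): flips 1 -> legal
(2,4): flips 1 -> legal
(3,4): flips 1 -> legal
(4,2): no bracket -> illegal
(4,3): no bracket -> illegal
(4,4): flips 1 -> legal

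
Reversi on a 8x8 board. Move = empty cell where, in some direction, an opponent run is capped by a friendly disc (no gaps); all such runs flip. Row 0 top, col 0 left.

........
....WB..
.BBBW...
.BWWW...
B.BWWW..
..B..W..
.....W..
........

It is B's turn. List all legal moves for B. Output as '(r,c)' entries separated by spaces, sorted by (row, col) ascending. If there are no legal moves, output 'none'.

(0,3): no bracket -> illegal
(0,4): no bracket -> illegal
(0,5): flips 1 -> legal
(1,3): flips 1 -> legal
(2,5): flips 3 -> legal
(3,5): flips 3 -> legal
(3,6): no bracket -> illegal
(4,1): flips 1 -> legal
(4,6): flips 3 -> legal
(5,3): flips 2 -> legal
(5,4): flips 2 -> legal
(5,6): flips 2 -> legal
(6,4): no bracket -> illegal
(6,6): flips 3 -> legal
(7,4): no bracket -> illegal
(7,5): no bracket -> illegal
(7,6): no bracket -> illegal

Answer: (0,5) (1,3) (2,5) (3,5) (4,1) (4,6) (5,3) (5,4) (5,6) (6,6)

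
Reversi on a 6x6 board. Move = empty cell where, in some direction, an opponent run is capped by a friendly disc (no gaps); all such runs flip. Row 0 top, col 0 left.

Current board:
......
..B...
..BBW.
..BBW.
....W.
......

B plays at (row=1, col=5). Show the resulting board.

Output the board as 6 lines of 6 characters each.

Answer: ......
..B..B
..BBB.
..BBW.
....W.
......

Derivation:
Place B at (1,5); scan 8 dirs for brackets.
Dir NW: first cell '.' (not opp) -> no flip
Dir N: first cell '.' (not opp) -> no flip
Dir NE: edge -> no flip
Dir W: first cell '.' (not opp) -> no flip
Dir E: edge -> no flip
Dir SW: opp run (2,4) capped by B -> flip
Dir S: first cell '.' (not opp) -> no flip
Dir SE: edge -> no flip
All flips: (2,4)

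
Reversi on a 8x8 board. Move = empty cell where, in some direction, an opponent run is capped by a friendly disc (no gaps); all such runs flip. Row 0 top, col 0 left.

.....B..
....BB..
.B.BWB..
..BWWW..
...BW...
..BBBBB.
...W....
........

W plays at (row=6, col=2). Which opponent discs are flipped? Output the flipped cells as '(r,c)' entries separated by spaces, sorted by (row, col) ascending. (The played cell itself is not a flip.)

Dir NW: first cell '.' (not opp) -> no flip
Dir N: opp run (5,2), next='.' -> no flip
Dir NE: opp run (5,3) capped by W -> flip
Dir W: first cell '.' (not opp) -> no flip
Dir E: first cell 'W' (not opp) -> no flip
Dir SW: first cell '.' (not opp) -> no flip
Dir S: first cell '.' (not opp) -> no flip
Dir SE: first cell '.' (not opp) -> no flip

Answer: (5,3)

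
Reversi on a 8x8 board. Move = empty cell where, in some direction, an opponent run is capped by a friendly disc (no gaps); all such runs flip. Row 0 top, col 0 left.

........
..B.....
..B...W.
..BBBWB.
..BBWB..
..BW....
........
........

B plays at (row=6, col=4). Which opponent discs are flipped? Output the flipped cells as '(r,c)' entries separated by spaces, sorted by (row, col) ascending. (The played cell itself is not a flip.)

Dir NW: opp run (5,3) capped by B -> flip
Dir N: first cell '.' (not opp) -> no flip
Dir NE: first cell '.' (not opp) -> no flip
Dir W: first cell '.' (not opp) -> no flip
Dir E: first cell '.' (not opp) -> no flip
Dir SW: first cell '.' (not opp) -> no flip
Dir S: first cell '.' (not opp) -> no flip
Dir SE: first cell '.' (not opp) -> no flip

Answer: (5,3)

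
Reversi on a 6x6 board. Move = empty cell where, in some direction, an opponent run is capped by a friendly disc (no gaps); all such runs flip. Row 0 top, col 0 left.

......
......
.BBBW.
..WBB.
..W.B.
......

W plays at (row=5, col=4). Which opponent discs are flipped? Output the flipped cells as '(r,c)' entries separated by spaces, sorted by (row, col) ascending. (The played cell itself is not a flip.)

Answer: (3,4) (4,4)

Derivation:
Dir NW: first cell '.' (not opp) -> no flip
Dir N: opp run (4,4) (3,4) capped by W -> flip
Dir NE: first cell '.' (not opp) -> no flip
Dir W: first cell '.' (not opp) -> no flip
Dir E: first cell '.' (not opp) -> no flip
Dir SW: edge -> no flip
Dir S: edge -> no flip
Dir SE: edge -> no flip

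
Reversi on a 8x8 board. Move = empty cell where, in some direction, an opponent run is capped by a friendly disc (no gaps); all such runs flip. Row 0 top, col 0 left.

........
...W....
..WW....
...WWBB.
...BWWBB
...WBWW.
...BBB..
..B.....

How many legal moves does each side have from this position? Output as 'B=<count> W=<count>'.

Answer: B=9 W=9

Derivation:
-- B to move --
(0,2): no bracket -> illegal
(0,3): flips 3 -> legal
(0,4): no bracket -> illegal
(1,1): no bracket -> illegal
(1,2): no bracket -> illegal
(1,4): no bracket -> illegal
(2,1): no bracket -> illegal
(2,4): flips 2 -> legal
(2,5): flips 1 -> legal
(3,1): no bracket -> illegal
(3,2): flips 2 -> legal
(4,2): flips 1 -> legal
(5,2): flips 1 -> legal
(5,7): flips 2 -> legal
(6,2): flips 2 -> legal
(6,6): flips 1 -> legal
(6,7): no bracket -> illegal
B mobility = 9
-- W to move --
(2,4): no bracket -> illegal
(2,5): flips 1 -> legal
(2,6): flips 3 -> legal
(2,7): flips 1 -> legal
(3,2): no bracket -> illegal
(3,7): flips 3 -> legal
(4,2): flips 1 -> legal
(5,2): flips 1 -> legal
(5,7): no bracket -> illegal
(6,1): no bracket -> illegal
(6,2): no bracket -> illegal
(6,6): no bracket -> illegal
(7,1): no bracket -> illegal
(7,3): flips 2 -> legal
(7,4): flips 3 -> legal
(7,5): flips 2 -> legal
(7,6): no bracket -> illegal
W mobility = 9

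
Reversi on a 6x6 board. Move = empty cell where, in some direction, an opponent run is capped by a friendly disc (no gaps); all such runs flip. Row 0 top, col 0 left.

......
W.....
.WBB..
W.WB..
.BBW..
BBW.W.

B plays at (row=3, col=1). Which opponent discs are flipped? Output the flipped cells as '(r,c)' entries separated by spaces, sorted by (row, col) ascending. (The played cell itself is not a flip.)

Answer: (3,2)

Derivation:
Dir NW: first cell '.' (not opp) -> no flip
Dir N: opp run (2,1), next='.' -> no flip
Dir NE: first cell 'B' (not opp) -> no flip
Dir W: opp run (3,0), next=edge -> no flip
Dir E: opp run (3,2) capped by B -> flip
Dir SW: first cell '.' (not opp) -> no flip
Dir S: first cell 'B' (not opp) -> no flip
Dir SE: first cell 'B' (not opp) -> no flip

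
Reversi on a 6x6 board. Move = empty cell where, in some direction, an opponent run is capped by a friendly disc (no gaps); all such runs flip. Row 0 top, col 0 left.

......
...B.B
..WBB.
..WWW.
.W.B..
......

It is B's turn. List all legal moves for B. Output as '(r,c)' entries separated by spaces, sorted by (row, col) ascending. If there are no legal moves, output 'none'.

(1,1): no bracket -> illegal
(1,2): no bracket -> illegal
(2,1): flips 2 -> legal
(2,5): flips 1 -> legal
(3,0): no bracket -> illegal
(3,1): flips 1 -> legal
(3,5): no bracket -> illegal
(4,0): no bracket -> illegal
(4,2): flips 1 -> legal
(4,4): flips 1 -> legal
(4,5): flips 1 -> legal
(5,0): flips 2 -> legal
(5,1): no bracket -> illegal
(5,2): no bracket -> illegal

Answer: (2,1) (2,5) (3,1) (4,2) (4,4) (4,5) (5,0)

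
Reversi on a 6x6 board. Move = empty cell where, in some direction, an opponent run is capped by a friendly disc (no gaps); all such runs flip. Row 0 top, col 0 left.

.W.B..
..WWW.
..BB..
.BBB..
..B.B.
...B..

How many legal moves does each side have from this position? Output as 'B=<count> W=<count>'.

Answer: B=5 W=5

Derivation:
-- B to move --
(0,0): no bracket -> illegal
(0,2): flips 1 -> legal
(0,4): flips 1 -> legal
(0,5): flips 1 -> legal
(1,0): no bracket -> illegal
(1,1): no bracket -> illegal
(1,5): no bracket -> illegal
(2,1): flips 1 -> legal
(2,4): no bracket -> illegal
(2,5): flips 1 -> legal
B mobility = 5
-- W to move --
(0,2): no bracket -> illegal
(0,4): no bracket -> illegal
(1,1): no bracket -> illegal
(2,0): no bracket -> illegal
(2,1): no bracket -> illegal
(2,4): no bracket -> illegal
(3,0): no bracket -> illegal
(3,4): flips 1 -> legal
(3,5): no bracket -> illegal
(4,0): flips 2 -> legal
(4,1): flips 2 -> legal
(4,3): flips 2 -> legal
(4,5): no bracket -> illegal
(5,1): no bracket -> illegal
(5,2): flips 3 -> legal
(5,4): no bracket -> illegal
(5,5): no bracket -> illegal
W mobility = 5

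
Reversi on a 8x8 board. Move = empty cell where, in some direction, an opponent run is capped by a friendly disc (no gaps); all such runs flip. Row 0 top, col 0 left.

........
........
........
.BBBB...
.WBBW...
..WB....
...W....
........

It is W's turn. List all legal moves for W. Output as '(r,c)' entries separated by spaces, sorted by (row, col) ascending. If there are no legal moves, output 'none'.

(2,0): no bracket -> illegal
(2,1): flips 1 -> legal
(2,2): flips 3 -> legal
(2,3): flips 4 -> legal
(2,4): flips 1 -> legal
(2,5): flips 2 -> legal
(3,0): no bracket -> illegal
(3,5): no bracket -> illegal
(4,0): no bracket -> illegal
(4,5): no bracket -> illegal
(5,1): no bracket -> illegal
(5,4): flips 1 -> legal
(6,2): flips 1 -> legal
(6,4): no bracket -> illegal

Answer: (2,1) (2,2) (2,3) (2,4) (2,5) (5,4) (6,2)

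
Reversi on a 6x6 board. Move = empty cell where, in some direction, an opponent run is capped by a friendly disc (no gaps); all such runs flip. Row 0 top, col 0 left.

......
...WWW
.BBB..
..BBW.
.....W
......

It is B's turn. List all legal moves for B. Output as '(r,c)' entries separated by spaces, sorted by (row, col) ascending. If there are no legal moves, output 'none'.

Answer: (0,3) (0,4) (0,5) (3,5)

Derivation:
(0,2): no bracket -> illegal
(0,3): flips 1 -> legal
(0,4): flips 1 -> legal
(0,5): flips 1 -> legal
(1,2): no bracket -> illegal
(2,4): no bracket -> illegal
(2,5): no bracket -> illegal
(3,5): flips 1 -> legal
(4,3): no bracket -> illegal
(4,4): no bracket -> illegal
(5,4): no bracket -> illegal
(5,5): no bracket -> illegal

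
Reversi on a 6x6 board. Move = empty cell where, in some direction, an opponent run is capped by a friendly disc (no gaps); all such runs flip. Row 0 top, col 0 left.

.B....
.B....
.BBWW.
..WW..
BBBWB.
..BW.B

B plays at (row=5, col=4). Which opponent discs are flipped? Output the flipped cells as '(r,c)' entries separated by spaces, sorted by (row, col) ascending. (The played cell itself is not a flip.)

Answer: (3,2) (4,3) (5,3)

Derivation:
Dir NW: opp run (4,3) (3,2) capped by B -> flip
Dir N: first cell 'B' (not opp) -> no flip
Dir NE: first cell '.' (not opp) -> no flip
Dir W: opp run (5,3) capped by B -> flip
Dir E: first cell 'B' (not opp) -> no flip
Dir SW: edge -> no flip
Dir S: edge -> no flip
Dir SE: edge -> no flip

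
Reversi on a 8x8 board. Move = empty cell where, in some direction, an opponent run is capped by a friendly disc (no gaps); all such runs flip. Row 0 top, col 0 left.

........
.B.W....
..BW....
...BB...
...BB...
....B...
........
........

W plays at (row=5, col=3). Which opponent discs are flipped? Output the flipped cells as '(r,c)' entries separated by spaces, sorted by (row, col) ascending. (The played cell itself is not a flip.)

Dir NW: first cell '.' (not opp) -> no flip
Dir N: opp run (4,3) (3,3) capped by W -> flip
Dir NE: opp run (4,4), next='.' -> no flip
Dir W: first cell '.' (not opp) -> no flip
Dir E: opp run (5,4), next='.' -> no flip
Dir SW: first cell '.' (not opp) -> no flip
Dir S: first cell '.' (not opp) -> no flip
Dir SE: first cell '.' (not opp) -> no flip

Answer: (3,3) (4,3)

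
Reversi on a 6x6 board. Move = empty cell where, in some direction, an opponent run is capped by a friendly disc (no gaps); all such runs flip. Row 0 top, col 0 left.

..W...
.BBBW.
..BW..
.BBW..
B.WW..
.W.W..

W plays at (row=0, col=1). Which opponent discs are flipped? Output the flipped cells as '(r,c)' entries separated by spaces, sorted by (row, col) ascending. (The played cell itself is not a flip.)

Dir NW: edge -> no flip
Dir N: edge -> no flip
Dir NE: edge -> no flip
Dir W: first cell '.' (not opp) -> no flip
Dir E: first cell 'W' (not opp) -> no flip
Dir SW: first cell '.' (not opp) -> no flip
Dir S: opp run (1,1), next='.' -> no flip
Dir SE: opp run (1,2) capped by W -> flip

Answer: (1,2)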